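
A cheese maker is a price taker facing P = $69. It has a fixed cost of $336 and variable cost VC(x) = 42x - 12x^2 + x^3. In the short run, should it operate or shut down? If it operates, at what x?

Variable cost is VC = 42x - 12x^2 + x^3, so AVC = VC/x = 42 - 12x + x^2 and MC = dTC/dx = 42 - 24x + 3x^2.
AVC hits its minimum where MC = AVC, at x = 6, giving min AVC = 42 - 12·6 + 6^2 = $6.
Because $69 ≥ $6, revenue can cover variable cost; the firm operates.
Set P = MC: 69 = 42 - 24x + 3x^2 → -27 - 24x + 3x^2 = 0. The roots are x = -1 and x = 9; the profit-maximizing output is on the rising part of MC, so x* = 9.
Check: AVC at x = 9 is $15 ≤ P, so revenue covers variable cost.
Profit = P·x − TC = 69·9 − 471 = $150.

Produce at x = 9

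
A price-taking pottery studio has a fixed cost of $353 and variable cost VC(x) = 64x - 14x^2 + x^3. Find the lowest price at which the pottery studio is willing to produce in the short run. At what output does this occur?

The firm shuts down when price falls below the minimum of average variable cost. AVC = VC/x = 64 - 14x + x^2.
At the minimum of AVC, MC = AVC. MC = 64 - 28x + 3x^2; setting MC = AVC gives 2x^2 - 14x = 0, so x = 7. min AVC = 15.
The firm shuts down for any P below $15.

$15 per unit, at x = 7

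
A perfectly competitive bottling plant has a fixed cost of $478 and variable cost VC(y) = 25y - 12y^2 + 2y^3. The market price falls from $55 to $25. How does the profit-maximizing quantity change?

AVC = 25 - 12y + 2y^2, minimized at y = 3 where min AVC = $7. MC = 25 - 24y + 6y^2.
With P = $55 above the shutdown price, P = MC gives y = 5.
At P = $25 ≥ min AVC, set P = MC: y = 4. The firm stays open but cuts output.

Output falls from 5 to 4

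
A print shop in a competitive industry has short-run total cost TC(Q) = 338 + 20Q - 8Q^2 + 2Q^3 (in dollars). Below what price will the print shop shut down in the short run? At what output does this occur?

$12 per unit, at Q = 2

The firm shuts down when price falls below the minimum of average variable cost. AVC = VC/Q = 20 - 8Q + 2Q^2.
At the minimum of AVC, MC = AVC. MC = 20 - 16Q + 6Q^2; setting MC = AVC gives 4Q^2 - 8Q = 0, so Q = 2. min AVC = 12.
For P < $12 the firm produces nothing.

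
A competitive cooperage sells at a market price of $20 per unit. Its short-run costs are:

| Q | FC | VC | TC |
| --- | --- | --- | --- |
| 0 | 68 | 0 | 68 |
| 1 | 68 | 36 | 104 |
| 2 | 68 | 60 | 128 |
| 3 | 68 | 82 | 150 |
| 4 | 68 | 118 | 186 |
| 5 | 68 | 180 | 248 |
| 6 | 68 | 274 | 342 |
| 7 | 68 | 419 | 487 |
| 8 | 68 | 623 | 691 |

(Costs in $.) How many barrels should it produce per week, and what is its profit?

Profit at each row (π = 20Q − TC): Q=0: -68; Q=1: -84; Q=2: -88; Q=3: -90; Q=4: -106; Q=5: -148; Q=6: -222; Q=7: -347; Q=8: -531.
Profit is highest at Q = 0. Equivalently, the lowest AVC in the table is 82/3 ≈ $27.33 at Q = 3, and P = $20 falls below it — price never covers variable cost, so the firm shuts down and loses only its fixed cost.

Q = 0 (shut down); profit = -$68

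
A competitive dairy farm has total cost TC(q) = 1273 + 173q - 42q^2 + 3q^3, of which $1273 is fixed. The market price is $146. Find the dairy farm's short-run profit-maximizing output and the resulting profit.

Profit = -$301 at q = 9

AVC = 173 - 42q + 3q^2; min AVC = $26 at q = 7. Since P = $146 ≥ min AVC, the firm produces.
With MC = 173 - 84q + 9q^2, P = MC on the upward-sloping part at q* = 9.
TR = 146·9 = 1314. TC = 1273 + 342 = 1615. Profit = 1314 − 1615 = -$301.
Shutting down would mean losing the fixed cost of $1273, so operating at a loss of $301 is better by $972.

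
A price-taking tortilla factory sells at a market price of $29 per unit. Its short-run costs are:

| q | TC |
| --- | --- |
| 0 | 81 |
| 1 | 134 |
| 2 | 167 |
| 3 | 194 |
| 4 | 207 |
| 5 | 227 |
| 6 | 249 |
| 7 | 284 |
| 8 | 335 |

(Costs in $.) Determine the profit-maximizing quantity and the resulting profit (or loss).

q = 6; profit = -$75

Tabulate TR − TC: q=0: -81; q=1: -105; q=2: -109; q=3: -107; q=4: -91; q=5: -82; q=6: -75; q=7: -81; q=8: -103.
Profit is maximized at q = 6. AVC there is 168/6 = $28 ≤ P, so producing beats shutting down (which would give -$81).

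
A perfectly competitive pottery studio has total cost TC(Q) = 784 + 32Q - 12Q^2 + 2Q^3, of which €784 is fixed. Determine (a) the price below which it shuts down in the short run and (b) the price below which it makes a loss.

Shutdown price = €14; break-even price = €158

Shutdown price = min AVC. AVC = 32 - 12Q + 2Q^2, with vertex at Q = 3 and minimum €14.
ATC = 784/Q + 32 - 12Q + 2Q^2. Setting dATC/dQ = −784/Q^2 − 12 + 4Q = 0 gives Q = 7 (since 4·7^3 − 12·7^2 = 784).
min ATC = 784/7 + 32 − 12·7 + 2·7^2 = €158. That is the break-even price.
Between these two prices the firm operates at a loss; above €158 it earns a profit.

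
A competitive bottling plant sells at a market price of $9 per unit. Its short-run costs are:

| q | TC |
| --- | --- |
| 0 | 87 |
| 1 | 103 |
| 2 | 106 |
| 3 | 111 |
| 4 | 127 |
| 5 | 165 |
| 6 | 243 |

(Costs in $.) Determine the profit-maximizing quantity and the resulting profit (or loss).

q = 3; profit = -$84

Tabulate TR − TC: q=0: -87; q=1: -94; q=2: -88; q=3: -84; q=4: -91; q=5: -120; q=6: -189.
Profit is maximized at q = 3. AVC there is 24/3 = $8 ≤ P, so producing beats shutting down (which would give -$87).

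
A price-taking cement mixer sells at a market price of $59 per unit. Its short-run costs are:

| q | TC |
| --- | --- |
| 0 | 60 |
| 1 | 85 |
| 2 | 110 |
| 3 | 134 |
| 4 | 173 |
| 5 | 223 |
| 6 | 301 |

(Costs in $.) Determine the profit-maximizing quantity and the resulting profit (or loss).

q = 5; profit = $72

Profit at each row (π = 59q − TC): q=0: -60; q=1: -26; q=2: 8; q=3: 43; q=4: 63; q=5: 72; q=6: 53.
Profit is maximized at q = 5. AVC there is 163/5 = $32.60 ≤ P, so producing beats shutting down (which would give -$60).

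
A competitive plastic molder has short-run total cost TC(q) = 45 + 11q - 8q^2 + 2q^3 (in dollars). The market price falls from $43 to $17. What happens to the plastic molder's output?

Output falls from 4 to 3

AVC = 11 - 8q + 2q^2, minimized at q = 2 where min AVC = $3. MC = 11 - 16q + 6q^2.
With P = $43 above the shutdown price, P = MC gives q = 4.
At P = $17 ≥ min AVC, set P = MC: q = 3. The firm stays open but cuts output.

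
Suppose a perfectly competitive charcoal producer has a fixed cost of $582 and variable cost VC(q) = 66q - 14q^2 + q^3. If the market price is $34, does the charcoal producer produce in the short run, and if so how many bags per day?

Produce at q = 8

Strip out fixed cost: VC = 66q - 14q^2 + q^3. Then AVC = 66 - 14q + q^2 and MC = 66 - 28q + 3q^2.
AVC is minimized where dAVC/dq = -14 + 2q = 0, at q = 7; min AVC = 66 - 14·7 + 7^2 = $17.
Because $34 ≥ $17, revenue can cover variable cost; the firm operates.
Set P = MC: 34 = 66 - 28q + 3q^2 → 32 - 28q + 3q^2 = 0. The roots are q = 4/3 and q = 8; the profit-maximizing output is on the rising part of MC, so q* = 8.
Check: AVC at q = 8 is $18 ≤ P, so revenue covers variable cost.
Profit = P·q − TC = 34·8 − 726 = -$454, a loss, but smaller than the $582 fixed cost the firm would lose by shutting down.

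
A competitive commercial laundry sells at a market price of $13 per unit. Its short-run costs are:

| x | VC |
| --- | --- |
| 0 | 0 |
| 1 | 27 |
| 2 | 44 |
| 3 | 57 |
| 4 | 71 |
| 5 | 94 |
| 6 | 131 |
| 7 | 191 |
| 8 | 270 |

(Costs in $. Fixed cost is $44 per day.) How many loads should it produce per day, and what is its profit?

x = 0 (shut down); profit = -$44

Profit at each row (π = 13x − TC): x=0: -44; x=1: -58; x=2: -62; x=3: -62; x=4: -63; x=5: -73; x=6: -97; x=7: -144; x=8: -210.
Profit is highest at x = 0. Equivalently, the lowest AVC in the table is 71/4 ≈ $17.75 at x = 4, and P = $13 falls below it — price never covers variable cost, so the firm shuts down and loses only its fixed cost.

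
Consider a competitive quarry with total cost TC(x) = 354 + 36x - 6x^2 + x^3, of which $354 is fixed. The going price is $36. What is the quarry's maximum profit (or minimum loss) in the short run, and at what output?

AVC = 36 - 6x + x^2 has its minimum $27 at x = 3; price $36 clears that bar, so the firm operates.
With MC = 36 - 12x + 3x^2, P = MC on the upward-sloping part at x* = 4.
TR = 36·4 = 144. TC = 354 + 112 = 466. Profit = 144 − 466 = -$322.
By producing, the firm covers all variable cost plus $32 of fixed cost; shutting down would lose the full $354.

Profit = -$322 at x = 4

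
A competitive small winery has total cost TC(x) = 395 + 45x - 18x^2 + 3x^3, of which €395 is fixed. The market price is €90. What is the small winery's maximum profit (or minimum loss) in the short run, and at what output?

AVC = 45 - 18x + 3x^2 has its minimum €18 at x = 3; price €90 clears that bar, so the firm operates.
MC = 45 - 36x + 9x^2. Setting P = MC and taking the root on the rising branch gives x* = 5.
TR = 90·5 = 450. TC = 395 + 150 = 545. Profit = 450 − 545 = -€95.
Shutting down would mean losing the fixed cost of €395, so operating at a loss of €95 is better by €300.

Profit = -€95 at x = 5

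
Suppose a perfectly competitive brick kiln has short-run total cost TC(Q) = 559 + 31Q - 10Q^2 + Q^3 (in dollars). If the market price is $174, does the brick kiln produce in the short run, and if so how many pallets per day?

Variable cost is VC = 31Q - 10Q^2 + Q^3, so AVC = VC/Q = 31 - 10Q + Q^2 and MC = dTC/dQ = 31 - 20Q + 3Q^2.
The AVC parabola has its vertex at Q = 10/2 = 5, where AVC = 31 - 10·5 + 5^2 = $6.
Because $174 ≥ $6, revenue can cover variable cost; the firm operates.
Solving P = MC: -143 - 20Q + 3Q^2 = 0 ⇒ Q = -13/3 or 11. On the upward-sloping branch, Q* = 11.
Check: AVC at Q = 11 is $42 ≤ P, so revenue covers variable cost.
Profit = P·Q − TC = 174·11 − 1021 = $893.

Produce at Q = 11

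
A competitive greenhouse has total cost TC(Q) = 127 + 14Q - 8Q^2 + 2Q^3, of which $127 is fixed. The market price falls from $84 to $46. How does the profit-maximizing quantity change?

Output falls from 5 to 4

MC = 14 - 16Q + 6Q^2; the shutdown threshold is min AVC = $6 (at Q = 2).
At P = $84 ≥ min AVC, set P = MC on the rising branch: Q = 5.
At P = $46 ≥ min AVC, set P = MC: Q = 4. The firm stays open but cuts output.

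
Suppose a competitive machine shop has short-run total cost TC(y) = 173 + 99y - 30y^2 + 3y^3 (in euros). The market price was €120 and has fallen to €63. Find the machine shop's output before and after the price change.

AVC = 99 - 30y + 3y^2, minimized at y = 5 where min AVC = €24. MC = 99 - 60y + 9y^2.
At P = €120 ≥ min AVC, set P = MC on the rising branch: y = 7.
At P = €63 ≥ min AVC, set P = MC: y = 6. The firm stays open but cuts output.

Output falls from 7 to 6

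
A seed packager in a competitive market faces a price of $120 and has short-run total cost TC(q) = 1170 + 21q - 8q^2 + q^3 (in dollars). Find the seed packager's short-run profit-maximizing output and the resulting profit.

Profit = -$360 at q = 9

AVC = 21 - 8q + q^2 has its minimum $5 at q = 4; price $120 clears that bar, so the firm operates.
With MC = 21 - 16q + 3q^2, P = MC on the upward-sloping part at q* = 9.
TR = 120·9 = 1080. TC = 1170 + 270 = 1440. Profit = 1080 − 1440 = -$360.
By producing, the firm covers all variable cost plus $810 of fixed cost; shutting down would lose the full $1170.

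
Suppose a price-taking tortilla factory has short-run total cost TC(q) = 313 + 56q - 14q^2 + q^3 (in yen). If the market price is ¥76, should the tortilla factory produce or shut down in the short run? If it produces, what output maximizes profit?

Produce at q = 10

From TC, MC = TC'(q) = 56 - 28q + 3q^2 and AVC = VC/q = 56 - 14q + q^2.
The AVC parabola has its vertex at q = 14/2 = 7, where AVC = 56 - 14·7 + 7^2 = ¥7.
P = ¥76 exceeds min AVC = ¥7, so the firm stays open.
Set P = MC: 76 = 56 - 28q + 3q^2 → -20 - 28q + 3q^2 = 0. The roots are q = -2/3 and q = 10; the profit-maximizing output is on the rising part of MC, so q* = 10.
Check: AVC at q = 10 is ¥16 ≤ P, so revenue covers variable cost.
Profit = P·q − TC = 76·10 − 473 = ¥287.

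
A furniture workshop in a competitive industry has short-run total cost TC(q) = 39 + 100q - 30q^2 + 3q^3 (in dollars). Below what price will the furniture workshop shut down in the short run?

$25 per unit

Short-run supply begins at min AVC. From VC = 100q - 30q^2 + 3q^3, AVC = 100 - 30q + 3q^2.
At the minimum of AVC, MC = AVC. MC = 100 - 60q + 9q^2; setting MC = AVC gives 6q^2 - 30q = 0, so q = 5. min AVC = 25.
For P < $25 the firm produces nothing.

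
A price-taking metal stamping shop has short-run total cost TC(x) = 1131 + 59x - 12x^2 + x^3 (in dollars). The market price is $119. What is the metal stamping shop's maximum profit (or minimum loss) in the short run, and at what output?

AVC = 59 - 12x + x^2; min AVC = $23 at x = 6. Since P = $119 ≥ min AVC, the firm produces.
With MC = 59 - 24x + 3x^2, P = MC on the upward-sloping part at x* = 10.
TR = 119·10 = 1190. TC = 1131 + 390 = 1521. Profit = 1190 − 1521 = -$331.
By producing, the firm covers all variable cost plus $800 of fixed cost; shutting down would lose the full $1131.

Profit = -$331 at x = 10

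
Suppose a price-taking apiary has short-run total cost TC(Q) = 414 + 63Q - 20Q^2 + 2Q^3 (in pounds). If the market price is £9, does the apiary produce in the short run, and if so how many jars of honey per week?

Variable cost is VC = 63Q - 20Q^2 + 2Q^3, so AVC = VC/Q = 63 - 20Q + 2Q^2 and MC = dTC/dQ = 63 - 40Q + 6Q^2.
AVC hits its minimum where MC = AVC, at Q = 5, giving min AVC = 63 - 20·5 + 2·5^2 = £13.
Since P = £9 < min AVC = £13, price fails to cover variable cost at any output.
The firm minimizes its loss by shutting down and losing only its fixed cost of £414.

Shut down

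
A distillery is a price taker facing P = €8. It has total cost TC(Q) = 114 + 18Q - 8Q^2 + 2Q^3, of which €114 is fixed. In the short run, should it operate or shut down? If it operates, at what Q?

Shut down

Variable cost is VC = 18Q - 8Q^2 + 2Q^3, so AVC = VC/Q = 18 - 8Q + 2Q^2 and MC = dTC/dQ = 18 - 16Q + 6Q^2.
AVC is minimized where dAVC/dQ = -8 + 4Q = 0, at Q = 2; min AVC = 18 - 8·2 + 2·2^2 = €10.
P = €8 lies below min AVC = €10; no output level covers variable cost.
The firm minimizes its loss by shutting down and losing only its fixed cost of €114.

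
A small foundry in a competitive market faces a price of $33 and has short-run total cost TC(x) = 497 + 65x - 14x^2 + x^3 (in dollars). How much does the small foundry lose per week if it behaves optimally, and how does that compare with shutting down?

Profit = -$369 at x = 8

AVC = 65 - 14x + x^2; min AVC = $16 at x = 7. Since P = $33 ≥ min AVC, the firm produces.
With MC = 65 - 28x + 3x^2, P = MC on the upward-sloping part at x* = 8.
TR = 33·8 = 264. TC = 497 + 136 = 633. Profit = 264 − 633 = -$369.
By producing, the firm covers all variable cost plus $128 of fixed cost; shutting down would lose the full $497.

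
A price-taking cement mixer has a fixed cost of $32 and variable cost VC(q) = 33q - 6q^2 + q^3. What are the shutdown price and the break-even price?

Shutdown price = $24; break-even price = $33

AVC = 33 - 6q + q^2; minimized at q = 3, giving min AVC = $24. That is the shutdown price.
ATC = 32/q + 33 - 6q + q^2. Setting dATC/dq = −32/q^2 − 6 + 2q = 0 gives q = 4 (since 2·4^3 − 6·4^2 = 32).
min ATC = 32/4 + 33 − 6·4 + 4^2 = $33. That is the break-even price.
For $24 ≤ P < $33 the firm produces at a loss; below $24 it shuts down.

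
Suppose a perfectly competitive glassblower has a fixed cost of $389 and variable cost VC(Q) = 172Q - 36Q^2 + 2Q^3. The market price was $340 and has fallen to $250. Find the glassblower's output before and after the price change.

MC = 172 - 72Q + 6Q^2; the shutdown threshold is min AVC = $10 (at Q = 9).
With P = $340 above the shutdown price, P = MC gives Q = 14.
At P = $250 ≥ min AVC, set P = MC: Q = 13. The firm stays open but cuts output.

Output falls from 14 to 13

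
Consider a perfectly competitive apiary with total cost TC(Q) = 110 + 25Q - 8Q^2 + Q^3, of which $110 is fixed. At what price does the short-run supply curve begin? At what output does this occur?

The firm shuts down when price falls below the minimum of average variable cost. AVC = VC/Q = 25 - 8Q + Q^2.
dAVC/dQ = -8 + 2Q = 0 gives Q = 4. min AVC = 25 - 8·4 + 4^2 = 9.
For P < $9 the firm produces nothing.

$9 per unit, at Q = 4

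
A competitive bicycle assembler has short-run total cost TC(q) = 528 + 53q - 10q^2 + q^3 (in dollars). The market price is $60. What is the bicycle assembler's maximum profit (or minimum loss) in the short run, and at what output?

Profit = -$332 at q = 7

AVC = 53 - 10q + q^2 has its minimum $28 at q = 5; price $60 clears that bar, so the firm operates.
MC = 53 - 20q + 3q^2. Setting P = MC and taking the root on the rising branch gives q* = 7.
TR = 60·7 = 420. TC = 528 + 224 = 752. Profit = 420 − 752 = -$332.
Shutting down would mean losing the fixed cost of $528, so operating at a loss of $332 is better by $196.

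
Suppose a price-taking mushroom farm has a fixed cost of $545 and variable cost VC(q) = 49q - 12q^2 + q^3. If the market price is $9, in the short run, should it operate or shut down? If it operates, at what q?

Strip out fixed cost: VC = 49q - 12q^2 + q^3. Then AVC = 49 - 12q + q^2 and MC = 49 - 24q + 3q^2.
The AVC parabola has its vertex at q = 12/2 = 6, where AVC = 49 - 12·6 + 6^2 = $13.
With P < min AVC ($9 < $13), every unit sold adds to the loss.
The firm minimizes its loss by shutting down and losing only its fixed cost of $545.

Shut down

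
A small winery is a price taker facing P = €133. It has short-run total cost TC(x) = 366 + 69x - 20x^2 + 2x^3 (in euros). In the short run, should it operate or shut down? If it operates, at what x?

Strip out fixed cost: VC = 69x - 20x^2 + 2x^3. Then AVC = 69 - 20x + 2x^2 and MC = 69 - 40x + 6x^2.
AVC is minimized where dAVC/dx = -20 + 4x = 0, at x = 5; min AVC = 69 - 20·5 + 2·5^2 = €19.
Because €133 ≥ €19, revenue can cover variable cost; the firm operates.
P = MC gives -64 - 40x + 6x^2 = 0, with roots -4/3 and 8. Take the larger (rising MC): x* = 8.
Check: AVC at x = 8 is €37 ≤ P, so revenue covers variable cost.
Profit = P·x − TC = 133·8 − 662 = €402.

Produce at x = 8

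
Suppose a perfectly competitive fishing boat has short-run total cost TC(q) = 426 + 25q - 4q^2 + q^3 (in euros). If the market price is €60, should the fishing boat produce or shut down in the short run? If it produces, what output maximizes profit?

Strip out fixed cost: VC = 25q - 4q^2 + q^3. Then AVC = 25 - 4q + q^2 and MC = 25 - 8q + 3q^2.
The AVC parabola has its vertex at q = 4/2 = 2, where AVC = 25 - 4·2 + 2^2 = €21.
P = €60 exceeds min AVC = €21, so the firm stays open.
Set P = MC: 60 = 25 - 8q + 3q^2 → -35 - 8q + 3q^2 = 0. The roots are q = -7/3 and q = 5; the profit-maximizing output is on the rising part of MC, so q* = 5.
Check: AVC at q = 5 is €30 ≤ P, so revenue covers variable cost.
Profit = P·q − TC = 60·5 − 576 = -€276, a loss, but smaller than the €426 fixed cost the firm would lose by shutting down.

Produce at q = 5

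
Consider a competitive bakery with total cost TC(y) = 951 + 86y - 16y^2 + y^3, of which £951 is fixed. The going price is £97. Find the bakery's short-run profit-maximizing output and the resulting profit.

AVC = 86 - 16y + y^2 has its minimum £22 at y = 8; price £97 clears that bar, so the firm operates.
With MC = 86 - 32y + 3y^2, P = MC on the upward-sloping part at y* = 11.
TR = 97·11 = 1067. TC = 951 + 341 = 1292. Profit = 1067 − 1292 = -£225.
By producing, the firm covers all variable cost plus £726 of fixed cost; shutting down would lose the full £951.

Profit = -£225 at y = 11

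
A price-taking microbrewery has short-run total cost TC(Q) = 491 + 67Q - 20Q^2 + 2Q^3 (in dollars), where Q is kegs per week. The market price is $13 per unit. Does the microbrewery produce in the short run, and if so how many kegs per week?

Shut down

From TC, MC = TC'(Q) = 67 - 40Q + 6Q^2 and AVC = VC/Q = 67 - 20Q + 2Q^2.
AVC is minimized where dAVC/dQ = -20 + 4Q = 0, at Q = 5; min AVC = 67 - 20·5 + 2·5^2 = $17.
With P < min AVC ($13 < $17), every unit sold adds to the loss.
Shutting down limits the loss to fixed cost, $491.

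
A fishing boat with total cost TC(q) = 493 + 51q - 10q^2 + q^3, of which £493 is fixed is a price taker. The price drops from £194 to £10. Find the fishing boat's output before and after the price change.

MC = 51 - 20q + 3q^2; the shutdown threshold is min AVC = £26 (at q = 5).
With P = £194 above the shutdown price, P = MC gives q = 11.
At P = £10 < min AVC = £26, price no longer covers variable cost at any output, so the firm shuts down: q = 0.

Output falls from 11 to 0 (the firm shuts down)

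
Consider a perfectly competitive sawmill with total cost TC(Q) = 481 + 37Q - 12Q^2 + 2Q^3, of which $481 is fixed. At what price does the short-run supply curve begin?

$19 per unit

Short-run supply begins at min AVC. From VC = 37Q - 12Q^2 + 2Q^3, AVC = 37 - 12Q + 2Q^2.
At the minimum of AVC, MC = AVC. MC = 37 - 24Q + 6Q^2; setting MC = AVC gives 4Q^2 - 12Q = 0, so Q = 3. min AVC = 19.
The firm shuts down for any P below $19.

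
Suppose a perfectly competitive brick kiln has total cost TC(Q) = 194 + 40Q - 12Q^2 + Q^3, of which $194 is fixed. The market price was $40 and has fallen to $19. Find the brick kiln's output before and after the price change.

Output falls from 8 to 7

MC = 40 - 24Q + 3Q^2; the shutdown threshold is min AVC = $4 (at Q = 6).
At P = $40 ≥ min AVC, set P = MC on the rising branch: Q = 8.
At P = $19 ≥ min AVC, set P = MC: Q = 7. The firm stays open but cuts output.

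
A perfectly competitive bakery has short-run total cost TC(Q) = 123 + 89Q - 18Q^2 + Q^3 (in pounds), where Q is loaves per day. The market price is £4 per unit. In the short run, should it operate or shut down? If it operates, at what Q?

Strip out fixed cost: VC = 89Q - 18Q^2 + Q^3. Then AVC = 89 - 18Q + Q^2 and MC = 89 - 36Q + 3Q^2.
AVC hits its minimum where MC = AVC, at Q = 9, giving min AVC = 89 - 18·9 + 9^2 = £8.
Since P = £4 < min AVC = £8, price fails to cover variable cost at any output.
The firm minimizes its loss by shutting down and losing only its fixed cost of £123.

Shut down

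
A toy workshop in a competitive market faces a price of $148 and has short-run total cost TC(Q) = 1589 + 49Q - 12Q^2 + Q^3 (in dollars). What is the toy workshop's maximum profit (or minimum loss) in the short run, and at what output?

AVC = 49 - 12Q + Q^2; min AVC = $13 at Q = 6. Since P = $148 ≥ min AVC, the firm produces.
With MC = 49 - 24Q + 3Q^2, P = MC on the upward-sloping part at Q* = 11.
TR = 148·11 = 1628. TC = 1589 + 418 = 2007. Profit = 1628 − 2007 = -$379.
Shutting down would mean losing the fixed cost of $1589, so operating at a loss of $379 is better by $1210.

Profit = -$379 at Q = 11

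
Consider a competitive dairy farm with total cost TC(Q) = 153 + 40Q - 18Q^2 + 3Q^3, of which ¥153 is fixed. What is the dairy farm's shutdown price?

¥13 per unit

Short-run supply begins at min AVC. From VC = 40Q - 18Q^2 + 3Q^3, AVC = 40 - 18Q + 3Q^2.
At the minimum of AVC, MC = AVC. MC = 40 - 36Q + 9Q^2; setting MC = AVC gives 6Q^2 - 18Q = 0, so Q = 3. min AVC = 13.
So the shutdown price is ¥13.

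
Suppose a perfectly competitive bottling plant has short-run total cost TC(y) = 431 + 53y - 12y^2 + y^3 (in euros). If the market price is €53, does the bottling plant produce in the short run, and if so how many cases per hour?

From TC, MC = TC'(y) = 53 - 24y + 3y^2 and AVC = VC/y = 53 - 12y + y^2.
AVC is minimized where dAVC/dy = -12 + 2y = 0, at y = 6; min AVC = 53 - 12·6 + 6^2 = €17.
Because €53 ≥ €17, revenue can cover variable cost; the firm operates.
P = MC gives -24y + 3y^2 = 0, with roots 0 and 8. Take the larger (rising MC): y* = 8.
Check: AVC at y = 8 is €21 ≤ P, so revenue covers variable cost.
Profit = P·y − TC = 53·8 − 599 = -€175, a loss, but smaller than the €431 fixed cost the firm would lose by shutting down.

Produce at y = 8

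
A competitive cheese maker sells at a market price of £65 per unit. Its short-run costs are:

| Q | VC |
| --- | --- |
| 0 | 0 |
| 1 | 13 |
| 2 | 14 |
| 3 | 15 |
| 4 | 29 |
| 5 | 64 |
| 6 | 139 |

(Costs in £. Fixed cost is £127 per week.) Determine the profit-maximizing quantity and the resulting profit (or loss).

Tabulate TR − TC: Q=0: -127; Q=1: -75; Q=2: -11; Q=3: 53; Q=4: 104; Q=5: 134; Q=6: 124.
Profit is maximized at Q = 5. AVC there is 64/5 = £12.80 ≤ P, so producing beats shutting down (which would give -£127).

Q = 5; profit = £134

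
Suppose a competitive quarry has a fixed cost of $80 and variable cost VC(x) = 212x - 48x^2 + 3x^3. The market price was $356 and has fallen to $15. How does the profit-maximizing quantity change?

MC = 212 - 96x + 9x^2; the shutdown threshold is min AVC = $20 (at x = 8).
With P = $356 above the shutdown price, P = MC gives x = 12.
At P = $15 < min AVC = $20, price no longer covers variable cost at any output, so the firm shuts down: x = 0.

Output falls from 12 to 0 (the firm shuts down)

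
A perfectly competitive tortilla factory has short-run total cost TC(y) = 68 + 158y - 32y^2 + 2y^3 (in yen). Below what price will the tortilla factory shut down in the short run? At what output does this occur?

The shutdown price is the minimum of AVC. VC = 158y - 32y^2 + 2y^3, so AVC = 158 - 32y + 2y^2.
dAVC/dy = -32 + 4y = 0 gives y = 8. min AVC = 158 - 32·8 + 2·8^2 = 30.
So the shutdown price is ¥30.

¥30 per unit, at y = 8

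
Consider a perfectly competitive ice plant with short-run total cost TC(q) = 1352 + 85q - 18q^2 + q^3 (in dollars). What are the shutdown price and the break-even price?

Shutdown price = min AVC. AVC = 85 - 18q + q^2, with vertex at q = 9 and minimum $4.
ATC = 1352/q + 85 - 18q + q^2. Setting dATC/dq = −1352/q^2 − 18 + 2q = 0 gives q = 13 (since 2·13^3 − 18·13^2 = 1352).
min ATC = 1352/13 + 85 − 18·13 + 13^2 = $124. That is the break-even price.
For $4 ≤ P < $124 the firm produces at a loss; below $4 it shuts down.

Shutdown price = $4; break-even price = $124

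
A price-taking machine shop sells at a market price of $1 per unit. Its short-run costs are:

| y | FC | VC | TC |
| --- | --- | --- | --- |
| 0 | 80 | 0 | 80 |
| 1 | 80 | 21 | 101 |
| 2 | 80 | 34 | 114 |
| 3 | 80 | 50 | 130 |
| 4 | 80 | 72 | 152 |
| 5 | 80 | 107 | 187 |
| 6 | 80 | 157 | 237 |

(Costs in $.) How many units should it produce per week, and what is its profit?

y = 0 (shut down); profit = -$80

Tabulate TR − TC: y=0: -80; y=1: -100; y=2: -112; y=3: -127; y=4: -148; y=5: -182; y=6: -231.
Profit is highest at y = 0. Equivalently, the lowest AVC in the table is 50/3 ≈ $16.67 at y = 3, and P = $1 falls below it — price never covers variable cost, so the firm shuts down and loses only its fixed cost.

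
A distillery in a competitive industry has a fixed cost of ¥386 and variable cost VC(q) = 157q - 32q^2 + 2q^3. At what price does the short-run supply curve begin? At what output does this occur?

Short-run supply begins at min AVC. From VC = 157q - 32q^2 + 2q^3, AVC = 157 - 32q + 2q^2.
dAVC/dq = -32 + 4q = 0 gives q = 8. min AVC = 157 - 32·8 + 2·8^2 = 29.
The firm shuts down for any P below ¥29.

¥29 per unit, at q = 8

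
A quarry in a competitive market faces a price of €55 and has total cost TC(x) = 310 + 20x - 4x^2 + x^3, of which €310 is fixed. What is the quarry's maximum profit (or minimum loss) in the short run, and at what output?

Profit = -€160 at x = 5

AVC = 20 - 4x + x^2 has its minimum €16 at x = 2; price €55 clears that bar, so the firm operates.
MC = 20 - 8x + 3x^2. Setting P = MC and taking the root on the rising branch gives x* = 5.
TR = 55·5 = 275. TC = 310 + 125 = 435. Profit = 275 − 435 = -€160.
That loss of €160 beats the €310 the firm would lose by shutting down; producing recovers €150 of fixed cost.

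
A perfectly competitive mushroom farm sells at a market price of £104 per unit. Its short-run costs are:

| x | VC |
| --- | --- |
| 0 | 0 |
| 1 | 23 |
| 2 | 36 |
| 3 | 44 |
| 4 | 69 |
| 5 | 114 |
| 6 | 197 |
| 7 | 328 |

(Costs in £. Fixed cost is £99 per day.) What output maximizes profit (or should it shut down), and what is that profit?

Tabulate TR − TC: x=0: -99; x=1: -18; x=2: 73; x=3: 169; x=4: 248; x=5: 307; x=6: 328; x=7: 301.
Profit is maximized at x = 6. AVC there is 197/6 = £32.83 ≤ P, so producing beats shutting down (which would give -£99).

x = 6; profit = £328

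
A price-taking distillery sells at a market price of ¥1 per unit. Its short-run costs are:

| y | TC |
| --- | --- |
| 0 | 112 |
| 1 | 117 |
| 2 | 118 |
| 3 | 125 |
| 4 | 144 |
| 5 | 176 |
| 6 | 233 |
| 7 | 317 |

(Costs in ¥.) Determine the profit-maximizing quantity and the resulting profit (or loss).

Profit at each row (π = 1y − TC): y=0: -112; y=1: -116; y=2: -116; y=3: -122; y=4: -140; y=5: -171; y=6: -227; y=7: -310.
Profit is highest at y = 0. Equivalently, the lowest AVC in the table is 6/2 ≈ ¥3 at y = 2, and P = ¥1 falls below it — price never covers variable cost, so the firm shuts down and loses only its fixed cost.

y = 0 (shut down); profit = -¥112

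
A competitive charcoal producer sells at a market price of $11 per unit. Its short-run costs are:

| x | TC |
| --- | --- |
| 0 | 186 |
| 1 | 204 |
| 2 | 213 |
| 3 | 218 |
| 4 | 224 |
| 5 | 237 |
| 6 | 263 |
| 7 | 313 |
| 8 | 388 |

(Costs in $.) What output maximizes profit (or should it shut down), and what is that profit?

Compute π = P·x − TC at each output: x=0: -186; x=1: -193; x=2: -191; x=3: -185; x=4: -180; x=5: -182; x=6: -197; x=7: -236; x=8: -300.
Profit is maximized at x = 4. AVC there is 38/4 = $9.50 ≤ P, so producing beats shutting down (which would give -$186).

x = 4; profit = -$180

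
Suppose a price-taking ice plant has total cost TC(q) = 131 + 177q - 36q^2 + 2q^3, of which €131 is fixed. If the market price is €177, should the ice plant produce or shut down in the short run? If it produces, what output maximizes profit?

Produce at q = 12

Strip out fixed cost: VC = 177q - 36q^2 + 2q^3. Then AVC = 177 - 36q + 2q^2 and MC = 177 - 72q + 6q^2.
AVC hits its minimum where MC = AVC, at q = 9, giving min AVC = 177 - 36·9 + 2·9^2 = €15.
Because €177 ≥ €15, revenue can cover variable cost; the firm operates.
P = MC gives -72q + 6q^2 = 0, with roots 0 and 12. Take the larger (rising MC): q* = 12.
Check: AVC at q = 12 is €33 ≤ P, so revenue covers variable cost.
Profit = P·q − TC = 177·12 − 527 = €1597.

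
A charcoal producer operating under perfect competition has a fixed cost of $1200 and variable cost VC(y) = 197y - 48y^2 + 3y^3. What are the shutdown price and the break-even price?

AVC = 197 - 48y + 3y^2; minimized at y = 8, giving min AVC = $5. That is the shutdown price.
ATC = 1200/y + 197 - 48y + 3y^2. Setting dATC/dy = −1200/y^2 − 48 + 6y = 0 gives y = 10 (since 6·10^3 − 48·10^2 = 1200).
min ATC = 1200/10 + 197 − 48·10 + 3·10^2 = $137. That is the break-even price.
For $5 ≤ P < $137 the firm produces at a loss; below $5 it shuts down.

Shutdown price = $5; break-even price = $137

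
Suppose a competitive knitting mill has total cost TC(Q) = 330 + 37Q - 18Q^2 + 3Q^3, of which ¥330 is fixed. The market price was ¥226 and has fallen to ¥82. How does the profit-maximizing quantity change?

Output falls from 7 to 5

MC = 37 - 36Q + 9Q^2; the shutdown threshold is min AVC = ¥10 (at Q = 3).
With P = ¥226 above the shutdown price, P = MC gives Q = 7.
At P = ¥82 ≥ min AVC, set P = MC: Q = 5. The firm stays open but cuts output.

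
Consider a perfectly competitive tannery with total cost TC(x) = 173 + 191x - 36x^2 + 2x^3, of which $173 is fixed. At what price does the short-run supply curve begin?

The firm shuts down when price falls below the minimum of average variable cost. AVC = VC/x = 191 - 36x + 2x^2.
At the minimum of AVC, MC = AVC. MC = 191 - 72x + 6x^2; setting MC = AVC gives 4x^2 - 36x = 0, so x = 9. min AVC = 29.
The firm shuts down for any P below $29.

$29 per unit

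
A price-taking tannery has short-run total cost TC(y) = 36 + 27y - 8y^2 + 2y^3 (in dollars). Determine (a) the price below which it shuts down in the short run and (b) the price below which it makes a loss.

Shutdown price = $19; break-even price = $33

AVC = 27 - 8y + 2y^2; minimized at y = 2, giving min AVC = $19. That is the shutdown price.
ATC = 36/y + 27 - 8y + 2y^2. Setting dATC/dy = −36/y^2 − 8 + 4y = 0 gives y = 3 (since 4·3^3 − 8·3^2 = 36).
min ATC = 36/3 + 27 − 8·3 + 2·3^2 = $33. That is the break-even price.
Between these two prices the firm operates at a loss; above $33 it earns a profit.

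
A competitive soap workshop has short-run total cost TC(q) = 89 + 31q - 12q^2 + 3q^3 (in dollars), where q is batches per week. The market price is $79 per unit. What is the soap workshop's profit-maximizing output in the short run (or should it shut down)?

Produce at q = 4

Variable cost is VC = 31q - 12q^2 + 3q^3, so AVC = VC/q = 31 - 12q + 3q^2 and MC = dTC/dq = 31 - 24q + 9q^2.
The AVC parabola has its vertex at q = 12/6 = 2, where AVC = 31 - 12·2 + 3·2^2 = $19.
Because $79 ≥ $19, revenue can cover variable cost; the firm operates.
P = MC gives -48 - 24q + 9q^2 = 0, with roots -4/3 and 4. Take the larger (rising MC): q* = 4.
Check: AVC at q = 4 is $31 ≤ P, so revenue covers variable cost.
Profit = P·q − TC = 79·4 − 213 = $103.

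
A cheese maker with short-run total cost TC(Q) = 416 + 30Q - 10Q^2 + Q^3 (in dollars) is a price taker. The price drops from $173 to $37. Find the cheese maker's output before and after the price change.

Output falls from 11 to 7

AVC = 30 - 10Q + Q^2, minimized at Q = 5 where min AVC = $5. MC = 30 - 20Q + 3Q^2.
At P = $173 ≥ min AVC, set P = MC on the rising branch: Q = 11.
At P = $37 ≥ min AVC, set P = MC: Q = 7. The firm stays open but cuts output.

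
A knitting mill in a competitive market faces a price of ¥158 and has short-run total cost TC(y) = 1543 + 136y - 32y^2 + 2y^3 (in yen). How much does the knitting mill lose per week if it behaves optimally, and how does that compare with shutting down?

Profit = -¥91 at y = 11

AVC = 136 - 32y + 2y^2 has its minimum ¥8 at y = 8; price ¥158 clears that bar, so the firm operates.
With MC = 136 - 64y + 6y^2, P = MC on the upward-sloping part at y* = 11.
TR = 158·11 = 1738. TC = 1543 + 286 = 1829. Profit = 1738 − 1829 = -¥91.
That loss of ¥91 beats the ¥1543 the firm would lose by shutting down; producing recovers ¥1452 of fixed cost.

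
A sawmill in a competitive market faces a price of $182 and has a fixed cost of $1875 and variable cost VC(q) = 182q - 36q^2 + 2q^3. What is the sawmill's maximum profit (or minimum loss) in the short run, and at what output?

AVC = 182 - 36q + 2q^2; min AVC = $20 at q = 9. Since P = $182 ≥ min AVC, the firm produces.
MC = 182 - 72q + 6q^2. Setting P = MC and taking the root on the rising branch gives q* = 12.
TR = 182·12 = 2184. TC = 1875 + 456 = 2331. Profit = 2184 − 2331 = -$147.
That loss of $147 beats the $1875 the firm would lose by shutting down; producing recovers $1728 of fixed cost.

Profit = -$147 at q = 12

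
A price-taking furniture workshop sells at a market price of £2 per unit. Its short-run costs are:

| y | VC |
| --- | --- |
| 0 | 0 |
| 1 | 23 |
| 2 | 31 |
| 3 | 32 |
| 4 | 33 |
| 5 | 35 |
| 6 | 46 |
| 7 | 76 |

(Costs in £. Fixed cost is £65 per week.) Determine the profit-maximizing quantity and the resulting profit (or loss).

y = 0 (shut down); profit = -£65

Profit at each row (π = 2y − TC): y=0: -65; y=1: -86; y=2: -92; y=3: -91; y=4: -90; y=5: -90; y=6: -99; y=7: -127.
Profit is highest at y = 0. Equivalently, the lowest AVC in the table is 35/5 ≈ £7 at y = 5, and P = £2 falls below it — price never covers variable cost, so the firm shuts down and loses only its fixed cost.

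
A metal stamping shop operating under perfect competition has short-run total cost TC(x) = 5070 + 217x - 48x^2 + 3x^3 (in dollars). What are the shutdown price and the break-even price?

Shutdown price = min AVC. AVC = 217 - 48x + 3x^2, with vertex at x = 8 and minimum $25.
ATC = 5070/x + 217 - 48x + 3x^2. Setting dATC/dx = −5070/x^2 − 48 + 6x = 0 gives x = 13 (since 6·13^3 − 48·13^2 = 5070).
min ATC = 5070/13 + 217 − 48·13 + 3·13^2 = $490. That is the break-even price.
For $25 ≤ P < $490 the firm produces at a loss; below $25 it shuts down.

Shutdown price = $25; break-even price = $490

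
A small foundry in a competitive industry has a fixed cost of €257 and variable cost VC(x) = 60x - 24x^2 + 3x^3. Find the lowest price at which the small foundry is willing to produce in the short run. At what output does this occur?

The firm shuts down when price falls below the minimum of average variable cost. AVC = VC/x = 60 - 24x + 3x^2.
dAVC/dx = -24 + 6x = 0 gives x = 4. min AVC = 60 - 24·4 + 3·4^2 = 12.
For P < €12 the firm produces nothing.

€12 per unit, at x = 4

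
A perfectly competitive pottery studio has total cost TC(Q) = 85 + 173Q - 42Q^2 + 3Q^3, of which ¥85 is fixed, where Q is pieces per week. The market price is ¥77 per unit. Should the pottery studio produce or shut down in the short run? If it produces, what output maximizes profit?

Produce at Q = 8

From TC, MC = TC'(Q) = 173 - 84Q + 9Q^2 and AVC = VC/Q = 173 - 42Q + 3Q^2.
The AVC parabola has its vertex at Q = 42/6 = 7, where AVC = 173 - 42·7 + 3·7^2 = ¥26.
Since P = ¥77 ≥ min AVC = ¥26, price covers variable cost and the firm should produce.
Set P = MC: 77 = 173 - 84Q + 9Q^2 → 96 - 84Q + 9Q^2 = 0. The roots are Q = 4/3 and Q = 8; the profit-maximizing output is on the rising part of MC, so Q* = 8.
Check: AVC at Q = 8 is ¥29 ≤ P, so revenue covers variable cost.
Profit = P·Q − TC = 77·8 − 317 = ¥299.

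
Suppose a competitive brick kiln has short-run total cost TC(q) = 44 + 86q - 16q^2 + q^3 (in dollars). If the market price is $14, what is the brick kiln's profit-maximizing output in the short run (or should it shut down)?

Variable cost is VC = 86q - 16q^2 + q^3, so AVC = VC/q = 86 - 16q + q^2 and MC = dTC/dq = 86 - 32q + 3q^2.
AVC hits its minimum where MC = AVC, at q = 8, giving min AVC = 86 - 16·8 + 8^2 = $22.
With P < min AVC ($14 < $22), every unit sold adds to the loss.
The firm minimizes its loss by shutting down and losing only its fixed cost of $44.

Shut down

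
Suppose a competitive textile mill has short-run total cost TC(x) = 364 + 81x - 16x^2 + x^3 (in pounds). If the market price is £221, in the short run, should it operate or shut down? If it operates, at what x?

Variable cost is VC = 81x - 16x^2 + x^3, so AVC = VC/x = 81 - 16x + x^2 and MC = dTC/dx = 81 - 32x + 3x^2.
AVC hits its minimum where MC = AVC, at x = 8, giving min AVC = 81 - 16·8 + 8^2 = £17.
Since P = £221 ≥ min AVC = £17, price covers variable cost and the firm should produce.
Set P = MC: 221 = 81 - 32x + 3x^2 → -140 - 32x + 3x^2 = 0. The roots are x = -10/3 and x = 14; the profit-maximizing output is on the rising part of MC, so x* = 14.
Check: AVC at x = 14 is £53 ≤ P, so revenue covers variable cost.
Profit = P·x − TC = 221·14 − 1106 = £1988.

Produce at x = 14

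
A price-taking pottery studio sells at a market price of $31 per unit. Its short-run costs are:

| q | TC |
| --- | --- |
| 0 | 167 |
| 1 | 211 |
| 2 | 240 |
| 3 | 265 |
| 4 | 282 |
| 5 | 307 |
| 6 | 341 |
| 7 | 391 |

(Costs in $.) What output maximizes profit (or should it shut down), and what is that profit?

Compute π = P·q − TC at each output: q=0: -167; q=1: -180; q=2: -178; q=3: -172; q=4: -158; q=5: -152; q=6: -155; q=7: -174.
Profit is maximized at q = 5. AVC there is 140/5 = $28 ≤ P, so producing beats shutting down (which would give -$167).

q = 5; profit = -$152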